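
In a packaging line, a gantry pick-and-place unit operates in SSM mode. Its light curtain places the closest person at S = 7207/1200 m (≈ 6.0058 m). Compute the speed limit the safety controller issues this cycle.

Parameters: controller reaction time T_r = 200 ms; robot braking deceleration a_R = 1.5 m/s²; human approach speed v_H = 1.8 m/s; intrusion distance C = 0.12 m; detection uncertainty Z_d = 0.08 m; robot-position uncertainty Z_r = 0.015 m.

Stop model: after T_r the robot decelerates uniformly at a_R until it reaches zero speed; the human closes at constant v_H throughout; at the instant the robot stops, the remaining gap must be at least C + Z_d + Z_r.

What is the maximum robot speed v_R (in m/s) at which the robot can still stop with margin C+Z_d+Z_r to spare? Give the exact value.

quadratic (1/3)·v² + (7/5)·v + (-6517/1200) = 0
  disc = (7/5)² − 4·(1/3)·(-6517/1200) = 8281/900 ; √disc = 91/30
  v_R = (−(7/5) + 91/30) / (2·(1/3)) = 49/20 m/s
check:
braking lasts T_s = (49/20)/(3/2) = 1.6333 s
reaction-phase robot travel = 2.4500·0.2000 = 0.4900 m
robot under decel: 2.4500²/(2·1.5000) = 2.0008 m
person approaches 1.8000·(0.2000+1.6333) = 3.3000 m
residual clearance needed = 0.1200+0.0800+0.0150 = 0.2150 m
sum ≈ 0.4900+2.0008+3.3000+0.2150 ≈ 6.0058 m = S ✓

v_R_max = 49/20 m/s = 2.4500 m/s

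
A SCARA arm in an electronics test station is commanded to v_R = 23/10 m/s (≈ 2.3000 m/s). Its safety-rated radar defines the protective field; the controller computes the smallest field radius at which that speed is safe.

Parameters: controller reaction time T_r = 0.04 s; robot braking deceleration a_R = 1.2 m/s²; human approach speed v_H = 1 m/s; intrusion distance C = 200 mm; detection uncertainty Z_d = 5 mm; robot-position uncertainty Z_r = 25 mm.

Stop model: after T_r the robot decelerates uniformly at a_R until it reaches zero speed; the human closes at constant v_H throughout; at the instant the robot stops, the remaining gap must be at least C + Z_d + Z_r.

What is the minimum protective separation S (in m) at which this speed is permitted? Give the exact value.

S_min = 26897/6000 m = 4.4828 m

T_s = v_R/a_R = (23/10)/(6/5) = 1.9167 s
robot in T_r: 2.3000·0.0400 = 0.0920 m
robot under decel: 2.3000²/(2·1.2000) = 2.2042 m
person approaches 1.0000·(0.0400+1.9167) = 1.9567 m
margins: 0.2000+0.0050+0.0250 = 0.2300 m
S_min ≈ 0.0920+2.2042+1.9567+0.2300  ⇒  S_min = 26897/6000 m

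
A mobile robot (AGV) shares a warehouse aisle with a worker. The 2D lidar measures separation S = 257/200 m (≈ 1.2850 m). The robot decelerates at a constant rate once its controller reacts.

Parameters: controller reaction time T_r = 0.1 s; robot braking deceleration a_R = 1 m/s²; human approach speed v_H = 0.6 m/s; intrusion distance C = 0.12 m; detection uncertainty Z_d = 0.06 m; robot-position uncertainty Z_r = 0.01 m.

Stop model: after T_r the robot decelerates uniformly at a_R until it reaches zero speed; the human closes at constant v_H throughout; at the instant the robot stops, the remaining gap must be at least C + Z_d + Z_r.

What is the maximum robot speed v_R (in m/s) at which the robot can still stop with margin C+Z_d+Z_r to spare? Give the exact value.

v_R_max = 9/10 m/s = 0.9000 m/s

at the boundary: (1/2)·v² + (7/10)·v + (-207/200) = 0
  disc = (7/10)² − 4·(1/2)·(-207/200) = 64/25 ; √disc = 8/5
  v_R = (−(7/10) + 8/5) / (2·(1/2)) = 9/10 m/s
check:
T_s = v_R/a_R = (9/10)/1 = 0.9000 s
robot in T_r: 0.9000·0.1000 = 0.0900 m
robot covers 0.9000·0.9000 − ½·1.0000·0.9000² = 0.4050 m while stopping
human over T_r+T_s: 0.6000·(0.1000+0.9000) = 0.6000 m
C+Z_d+Z_r = 0.1200+0.0600+0.0100 = 0.1900 m
sum ≈ 0.0900+0.4050+0.6000+0.1900 ≈ 1.2850 m = S ✓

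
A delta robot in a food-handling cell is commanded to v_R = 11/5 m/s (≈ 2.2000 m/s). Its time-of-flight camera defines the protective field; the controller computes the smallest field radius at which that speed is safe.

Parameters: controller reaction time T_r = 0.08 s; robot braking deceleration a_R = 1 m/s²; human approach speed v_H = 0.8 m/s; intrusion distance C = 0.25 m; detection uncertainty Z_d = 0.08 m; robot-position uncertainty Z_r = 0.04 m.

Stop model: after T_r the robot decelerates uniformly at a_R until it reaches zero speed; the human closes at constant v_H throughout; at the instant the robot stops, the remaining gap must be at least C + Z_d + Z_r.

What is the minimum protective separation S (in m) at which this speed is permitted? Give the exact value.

S_min = 479/100 m = 4.7900 m

stop time T_s = (11/5)/1 = 2.2000 s
robot covers v_R·T_r = 2.2000·0.0800 = 0.1760 m before braking
robot under decel: 2.2000²/(2·1.0000) = 2.4200 m
human over T_r+T_s: 0.8000·(0.0800+2.2000) = 1.8240 m
residual clearance needed = 0.2500+0.0800+0.0400 = 0.3700 m
S_min ≈ 0.1760+2.4200+1.8240+0.3700  ⇒  S_min = 479/100 m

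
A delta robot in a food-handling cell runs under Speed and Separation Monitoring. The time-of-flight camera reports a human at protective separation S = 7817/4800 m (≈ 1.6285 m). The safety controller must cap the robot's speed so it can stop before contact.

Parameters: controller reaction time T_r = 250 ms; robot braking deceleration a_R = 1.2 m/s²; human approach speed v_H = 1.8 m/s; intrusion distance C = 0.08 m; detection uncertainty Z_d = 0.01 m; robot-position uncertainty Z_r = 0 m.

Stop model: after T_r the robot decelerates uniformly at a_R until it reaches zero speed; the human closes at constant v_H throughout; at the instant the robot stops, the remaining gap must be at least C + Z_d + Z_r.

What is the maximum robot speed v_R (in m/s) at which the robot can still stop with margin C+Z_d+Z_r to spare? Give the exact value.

v_R_max = 11/20 m/s = 0.5500 m/s

at the boundary: (5/12)·v² + (7/4)·v + (-209/192) = 0
  disc = (7/4)² − 4·(5/12)·(-209/192) = 2809/576 ; √disc = 53/24
  v_R = (−(7/4) + 53/24) / (2·(5/12)) = 11/20 m/s
check:
T_s = v_R/a_R = (11/20)/(6/5) = 0.4583 s
robot covers v_R·T_r = 0.5500·0.2500 = 0.1375 m before braking
robot covers 0.5500·0.4583 − ½·1.2000·0.4583² = 0.1260 m while stopping
human over T_r+T_s: 1.8000·(0.2500+0.4583) = 1.2750 m
residual clearance needed = 0.0800+0.0100+0.0000 = 0.0900 m
sum ≈ 0.1375+0.1260+1.2750+0.0900 ≈ 1.6285 m = S ✓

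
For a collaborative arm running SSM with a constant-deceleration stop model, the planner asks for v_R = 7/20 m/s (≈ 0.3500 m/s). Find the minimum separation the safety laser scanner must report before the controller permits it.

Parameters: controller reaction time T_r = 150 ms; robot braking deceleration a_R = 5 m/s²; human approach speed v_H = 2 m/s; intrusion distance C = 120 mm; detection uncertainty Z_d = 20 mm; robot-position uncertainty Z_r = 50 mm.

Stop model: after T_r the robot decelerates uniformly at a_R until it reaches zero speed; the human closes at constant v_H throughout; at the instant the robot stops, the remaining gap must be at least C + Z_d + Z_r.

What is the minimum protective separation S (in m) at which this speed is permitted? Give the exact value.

T_s = v_R/a_R = (7/20)/5 = 0.0700 s
robot covers v_R·T_r = 0.3500·0.1500 = 0.0525 m before braking
robot covers 0.3500·0.0700 − ½·5.0000·0.0700² = 0.0123 m while stopping
person approaches 2.0000·(0.1500+0.0700) = 0.4400 m
margins: 0.1200+0.0200+0.0500 = 0.1900 m
S_min ≈ 0.0525+0.0123+0.4400+0.1900  ⇒  S_min = 2779/4000 m

S_min = 2779/4000 m = 0.6947 m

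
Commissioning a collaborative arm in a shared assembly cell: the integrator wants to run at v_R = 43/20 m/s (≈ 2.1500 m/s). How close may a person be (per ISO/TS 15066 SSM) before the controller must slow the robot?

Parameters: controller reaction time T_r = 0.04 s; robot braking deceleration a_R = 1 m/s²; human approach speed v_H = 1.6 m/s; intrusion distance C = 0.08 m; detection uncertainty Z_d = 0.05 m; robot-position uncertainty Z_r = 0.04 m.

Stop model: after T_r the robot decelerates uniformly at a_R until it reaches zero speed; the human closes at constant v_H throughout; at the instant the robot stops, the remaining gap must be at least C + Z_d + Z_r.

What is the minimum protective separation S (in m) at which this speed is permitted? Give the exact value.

S_min = 4857/800 m = 6.0713 m

braking lasts T_s = (43/20)/1 = 2.1500 s
robot in T_r: 2.1500·0.0400 = 0.0860 m
robot covers 2.1500·2.1500 − ½·1.0000·2.1500² = 2.3112 m while stopping
human over T_r+T_s: 1.6000·(0.0400+2.1500) = 3.5040 m
margins: 0.0800+0.0500+0.0400 = 0.1700 m
S_min ≈ 0.0860+2.3112+3.5040+0.1700  ⇒  S_min = 4857/800 m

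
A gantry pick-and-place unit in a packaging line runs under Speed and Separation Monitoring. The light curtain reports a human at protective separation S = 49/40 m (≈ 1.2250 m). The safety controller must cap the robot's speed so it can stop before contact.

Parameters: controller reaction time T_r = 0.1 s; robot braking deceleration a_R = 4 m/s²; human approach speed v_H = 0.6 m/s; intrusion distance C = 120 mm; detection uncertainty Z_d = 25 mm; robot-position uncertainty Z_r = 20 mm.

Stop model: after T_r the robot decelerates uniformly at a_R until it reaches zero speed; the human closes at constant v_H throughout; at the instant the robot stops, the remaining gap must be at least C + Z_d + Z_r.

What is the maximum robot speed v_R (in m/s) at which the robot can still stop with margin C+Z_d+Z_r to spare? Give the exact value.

at the boundary: (1/8)·v² + (1/4)·v + (-1) = 0
  disc = (1/4)² − 4·(1/8)·(-1) = 9/16 ; √disc = 3/4
  v_R = (−(1/4) + 3/4) / (2·(1/8)) = 2 m/s
check:
braking lasts T_s = 2/4 = 0.5000 s
reaction-phase robot travel = 2.0000·0.1000 = 0.2000 m
robot under decel: 2.0000²/(2·4.0000) = 0.5000 m
person approaches 0.6000·(0.1000+0.5000) = 0.3600 m
margins: 0.1200+0.0250+0.0200 = 0.1650 m
sum ≈ 0.2000+0.5000+0.3600+0.1650 ≈ 1.2250 m = S ✓

v_R_max = 2 m/s = 2.0000 m/s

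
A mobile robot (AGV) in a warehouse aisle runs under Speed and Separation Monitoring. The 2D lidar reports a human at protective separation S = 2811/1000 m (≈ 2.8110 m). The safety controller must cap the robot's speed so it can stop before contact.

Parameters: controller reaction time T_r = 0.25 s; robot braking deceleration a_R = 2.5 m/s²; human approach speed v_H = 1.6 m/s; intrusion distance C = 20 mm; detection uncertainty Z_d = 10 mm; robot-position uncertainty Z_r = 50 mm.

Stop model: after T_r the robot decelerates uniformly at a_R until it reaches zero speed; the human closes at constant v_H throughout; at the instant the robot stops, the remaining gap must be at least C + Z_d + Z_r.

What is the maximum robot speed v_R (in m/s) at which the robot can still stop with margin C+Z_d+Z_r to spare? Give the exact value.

v_R_max = 37/20 m/s = 1.8500 m/s

collect terms ⇒ (1/5)·v_R² + (89/100)·v_R + (-2331/1000) = 0
  disc = (89/100)² − 4·(1/5)·(-2331/1000) = 26569/10000 ; √disc = 163/100
  v_R = (−(89/100) + 163/100) / (2·(1/5)) = 37/20 m/s
check:
braking lasts T_s = (37/20)/(5/2) = 0.7400 s
reaction-phase robot travel = 1.8500·0.2500 = 0.4625 m
robot covers 1.8500·0.7400 − ½·2.5000·0.7400² = 0.6845 m while stopping
person approaches 1.6000·(0.2500+0.7400) = 1.5840 m
margins: 0.0200+0.0100+0.0500 = 0.0800 m
sum ≈ 0.4625+0.6845+1.5840+0.0800 ≈ 2.8110 m = S ✓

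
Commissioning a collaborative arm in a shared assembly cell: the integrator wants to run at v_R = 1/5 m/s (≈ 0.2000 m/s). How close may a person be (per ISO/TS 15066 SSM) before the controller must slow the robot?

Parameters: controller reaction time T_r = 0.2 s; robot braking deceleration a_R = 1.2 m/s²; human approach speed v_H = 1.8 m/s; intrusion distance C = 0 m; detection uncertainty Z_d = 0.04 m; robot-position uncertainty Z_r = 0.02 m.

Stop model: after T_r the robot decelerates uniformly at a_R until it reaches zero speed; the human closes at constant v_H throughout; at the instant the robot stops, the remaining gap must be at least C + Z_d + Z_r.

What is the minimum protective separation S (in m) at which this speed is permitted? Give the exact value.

S_min = 233/300 m = 0.7767 m

T_s = v_R/a_R = (1/5)/(6/5) = 0.1667 s
robot covers v_R·T_r = 0.2000·0.2000 = 0.0400 m before braking
robot covers 0.2000·0.1667 − ½·1.2000·0.1667² = 0.0167 m while stopping
human closes 1.8000·0.3667 = 0.6600 m
C+Z_d+Z_r = 0.0000+0.0400+0.0200 = 0.0600 m
S_min ≈ 0.0400+0.0167+0.6600+0.0600  ⇒  S_min = 233/300 m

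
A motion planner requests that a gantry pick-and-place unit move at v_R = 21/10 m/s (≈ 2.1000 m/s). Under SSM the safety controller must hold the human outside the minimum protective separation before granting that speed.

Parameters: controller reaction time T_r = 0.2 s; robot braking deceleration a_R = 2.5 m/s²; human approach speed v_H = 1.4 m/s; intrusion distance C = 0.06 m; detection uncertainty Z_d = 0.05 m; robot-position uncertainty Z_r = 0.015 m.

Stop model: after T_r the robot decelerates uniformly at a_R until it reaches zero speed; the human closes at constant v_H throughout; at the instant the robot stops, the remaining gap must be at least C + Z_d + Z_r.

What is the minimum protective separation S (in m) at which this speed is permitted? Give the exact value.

S_min = 2883/1000 m = 2.8830 m

T_s = v_R/a_R = (21/10)/(5/2) = 0.8400 s
robot covers v_R·T_r = 2.1000·0.2000 = 0.4200 m before braking
robot covers 2.1000·0.8400 − ½·2.5000·0.8400² = 0.8820 m while stopping
human over T_r+T_s: 1.4000·(0.2000+0.8400) = 1.4560 m
margins: 0.0600+0.0500+0.0150 = 0.1250 m
S_min ≈ 0.4200+0.8820+1.4560+0.1250  ⇒  S_min = 2883/1000 m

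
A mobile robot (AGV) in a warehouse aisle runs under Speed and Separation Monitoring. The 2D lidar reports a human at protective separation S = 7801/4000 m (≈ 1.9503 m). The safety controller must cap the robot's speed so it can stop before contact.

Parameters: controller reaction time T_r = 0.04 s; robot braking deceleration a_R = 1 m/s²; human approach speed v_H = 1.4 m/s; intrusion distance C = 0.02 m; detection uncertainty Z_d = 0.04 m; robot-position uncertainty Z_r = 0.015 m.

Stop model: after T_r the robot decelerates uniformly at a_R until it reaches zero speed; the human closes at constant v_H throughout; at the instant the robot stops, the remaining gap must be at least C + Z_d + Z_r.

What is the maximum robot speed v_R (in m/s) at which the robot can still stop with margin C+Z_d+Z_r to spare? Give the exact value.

v_R_max = 19/20 m/s = 0.9500 m/s

at the boundary: (1/2)·v² + (36/25)·v + (-7277/4000) = 0
  disc = (36/25)² − 4·(1/2)·(-7277/4000) = 57121/10000 ; √disc = 239/100
  v_R = (−(36/25) + 239/100) / (2·(1/2)) = 19/20 m/s
check:
T_s = v_R/a_R = (19/20)/1 = 0.9500 s
reaction-phase robot travel = 0.9500·0.0400 = 0.0380 m
robot under decel: 0.9500²/(2·1.0000) = 0.4512 m
human over T_r+T_s: 1.4000·(0.0400+0.9500) = 1.3860 m
C+Z_d+Z_r = 0.0200+0.0400+0.0150 = 0.0750 m
sum ≈ 0.0380+0.4512+1.3860+0.0750 ≈ 1.9503 m = S ✓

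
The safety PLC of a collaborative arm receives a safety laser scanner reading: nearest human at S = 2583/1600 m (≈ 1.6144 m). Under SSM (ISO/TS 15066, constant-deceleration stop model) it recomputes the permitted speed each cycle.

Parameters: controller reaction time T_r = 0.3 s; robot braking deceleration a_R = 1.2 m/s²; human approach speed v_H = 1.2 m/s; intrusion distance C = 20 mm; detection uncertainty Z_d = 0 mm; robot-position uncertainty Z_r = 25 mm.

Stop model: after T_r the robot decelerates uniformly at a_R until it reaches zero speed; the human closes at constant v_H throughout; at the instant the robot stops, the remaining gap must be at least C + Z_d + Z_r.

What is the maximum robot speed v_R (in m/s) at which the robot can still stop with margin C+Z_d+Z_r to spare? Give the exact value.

at the boundary: (5/12)·v² + (13/10)·v + (-387/320) = 0
  disc = (13/10)² − 4·(5/12)·(-387/320) = 5929/1600 ; √disc = 77/40
  v_R = (−(13/10) + 77/40) / (2·(5/12)) = 3/4 m/s
check:
braking lasts T_s = (3/4)/(6/5) = 0.6250 s
robot covers v_R·T_r = 0.7500·0.3000 = 0.2250 m before braking
braking distance = 0.7500²/(2·1.2000) = 0.2344 m
human over T_r+T_s: 1.2000·(0.3000+0.6250) = 1.1100 m
C+Z_d+Z_r = 0.0200+0.0000+0.0250 = 0.0450 m
sum ≈ 0.2250+0.2344+1.1100+0.0450 ≈ 1.6144 m = S ✓

v_R_max = 3/4 m/s = 0.7500 m/s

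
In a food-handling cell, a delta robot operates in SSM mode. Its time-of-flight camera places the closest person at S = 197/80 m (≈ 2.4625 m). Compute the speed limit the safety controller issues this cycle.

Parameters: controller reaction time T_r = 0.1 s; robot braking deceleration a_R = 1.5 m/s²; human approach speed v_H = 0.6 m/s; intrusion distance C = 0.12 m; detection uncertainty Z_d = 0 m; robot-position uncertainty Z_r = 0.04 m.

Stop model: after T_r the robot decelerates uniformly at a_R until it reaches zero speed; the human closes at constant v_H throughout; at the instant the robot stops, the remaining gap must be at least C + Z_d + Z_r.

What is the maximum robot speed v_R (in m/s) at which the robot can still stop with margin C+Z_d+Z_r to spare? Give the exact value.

collect terms ⇒ (1/3)·v_R² + (1/2)·v_R + (-897/400) = 0
  disc = (1/2)² − 4·(1/3)·(-897/400) = 81/25 ; √disc = 9/5
  v_R = (−(1/2) + 9/5) / (2·(1/3)) = 39/20 m/s
check:
stop time T_s = (39/20)/(3/2) = 1.3000 s
robot covers v_R·T_r = 1.9500·0.1000 = 0.1950 m before braking
robot under decel: 1.9500²/(2·1.5000) = 1.2675 m
human closes 0.6000·1.4000 = 0.8400 m
C+Z_d+Z_r = 0.1200+0.0000+0.0400 = 0.1600 m
sum ≈ 0.1950+1.2675+0.8400+0.1600 ≈ 2.4625 m = S ✓

v_R_max = 39/20 m/s = 1.9500 m/s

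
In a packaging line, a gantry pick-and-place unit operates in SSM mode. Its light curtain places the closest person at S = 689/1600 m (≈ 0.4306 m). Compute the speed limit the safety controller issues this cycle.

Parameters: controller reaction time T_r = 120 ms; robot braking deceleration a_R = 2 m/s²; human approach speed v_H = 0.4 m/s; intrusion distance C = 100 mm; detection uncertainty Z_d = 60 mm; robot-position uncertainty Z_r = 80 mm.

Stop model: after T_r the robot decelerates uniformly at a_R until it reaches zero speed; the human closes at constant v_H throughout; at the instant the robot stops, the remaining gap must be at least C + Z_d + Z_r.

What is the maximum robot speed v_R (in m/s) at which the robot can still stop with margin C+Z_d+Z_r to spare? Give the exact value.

quadratic (1/4)·v² + (8/25)·v + (-1141/8000) = 0
  disc = (8/25)² − 4·(1/4)·(-1141/8000) = 9801/40000 ; √disc = 99/200
  v_R = (−(8/25) + 99/200) / (2·(1/4)) = 7/20 m/s
check:
T_s = v_R/a_R = (7/20)/2 = 0.1750 s
robot in T_r: 0.3500·0.1200 = 0.0420 m
robot covers 0.3500·0.1750 − ½·2.0000·0.1750² = 0.0306 m while stopping
human over T_r+T_s: 0.4000·(0.1200+0.1750) = 0.1180 m
C+Z_d+Z_r = 0.1000+0.0600+0.0800 = 0.2400 m
sum ≈ 0.0420+0.0306+0.1180+0.2400 ≈ 0.4306 m = S ✓

v_R_max = 7/20 m/s = 0.3500 m/s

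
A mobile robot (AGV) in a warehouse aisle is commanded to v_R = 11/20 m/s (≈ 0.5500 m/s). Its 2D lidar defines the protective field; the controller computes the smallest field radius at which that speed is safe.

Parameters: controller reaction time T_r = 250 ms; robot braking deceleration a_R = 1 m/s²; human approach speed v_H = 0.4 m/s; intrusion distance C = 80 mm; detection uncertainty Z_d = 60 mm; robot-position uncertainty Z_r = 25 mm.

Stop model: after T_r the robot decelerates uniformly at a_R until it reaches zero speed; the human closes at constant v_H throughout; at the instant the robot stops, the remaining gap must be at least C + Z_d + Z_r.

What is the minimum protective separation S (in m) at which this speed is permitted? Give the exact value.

S_min = 619/800 m = 0.7738 m

T_s = v_R/a_R = (11/20)/1 = 0.5500 s
reaction-phase robot travel = 0.5500·0.2500 = 0.1375 m
braking distance = 0.5500²/(2·1.0000) = 0.1512 m
human over T_r+T_s: 0.4000·(0.2500+0.5500) = 0.3200 m
residual clearance needed = 0.0800+0.0600+0.0250 = 0.1650 m
S_min ≈ 0.1375+0.1512+0.3200+0.1650  ⇒  S_min = 619/800 m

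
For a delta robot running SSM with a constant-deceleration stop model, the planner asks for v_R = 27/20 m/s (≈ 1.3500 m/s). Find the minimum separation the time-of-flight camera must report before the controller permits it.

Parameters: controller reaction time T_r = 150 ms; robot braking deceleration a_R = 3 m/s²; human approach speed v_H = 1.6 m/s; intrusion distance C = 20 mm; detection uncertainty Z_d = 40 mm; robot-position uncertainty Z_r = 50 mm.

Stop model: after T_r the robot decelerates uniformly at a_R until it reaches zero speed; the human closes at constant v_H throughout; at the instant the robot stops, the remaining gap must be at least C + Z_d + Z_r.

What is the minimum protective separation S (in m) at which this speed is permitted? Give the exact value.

S_min = 1261/800 m = 1.5762 m

stop time T_s = (27/20)/3 = 0.4500 s
robot covers v_R·T_r = 1.3500·0.1500 = 0.2025 m before braking
robot covers 1.3500·0.4500 − ½·3.0000·0.4500² = 0.3038 m while stopping
human over T_r+T_s: 1.6000·(0.1500+0.4500) = 0.9600 m
residual clearance needed = 0.0200+0.0400+0.0500 = 0.1100 m
S_min ≈ 0.2025+0.3038+0.9600+0.1100  ⇒  S_min = 1261/800 m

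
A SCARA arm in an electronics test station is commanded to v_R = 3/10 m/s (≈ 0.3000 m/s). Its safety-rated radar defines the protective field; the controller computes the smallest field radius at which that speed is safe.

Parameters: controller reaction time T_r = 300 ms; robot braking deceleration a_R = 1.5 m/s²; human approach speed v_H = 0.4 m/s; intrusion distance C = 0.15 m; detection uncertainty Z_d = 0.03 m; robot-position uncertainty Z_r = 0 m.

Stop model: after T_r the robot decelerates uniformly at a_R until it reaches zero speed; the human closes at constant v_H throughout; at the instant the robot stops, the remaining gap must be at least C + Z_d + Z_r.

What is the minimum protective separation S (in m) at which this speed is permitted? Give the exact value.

S_min = 1/2 m = 0.5000 m

stop time T_s = (3/10)/(3/2) = 0.2000 s
robot covers v_R·T_r = 0.3000·0.3000 = 0.0900 m before braking
robot under decel: 0.3000²/(2·1.5000) = 0.0300 m
human over T_r+T_s: 0.4000·(0.3000+0.2000) = 0.2000 m
C+Z_d+Z_r = 0.1500+0.0300+0.0000 = 0.1800 m
S_min ≈ 0.0900+0.0300+0.2000+0.1800  ⇒  S_min = 1/2 m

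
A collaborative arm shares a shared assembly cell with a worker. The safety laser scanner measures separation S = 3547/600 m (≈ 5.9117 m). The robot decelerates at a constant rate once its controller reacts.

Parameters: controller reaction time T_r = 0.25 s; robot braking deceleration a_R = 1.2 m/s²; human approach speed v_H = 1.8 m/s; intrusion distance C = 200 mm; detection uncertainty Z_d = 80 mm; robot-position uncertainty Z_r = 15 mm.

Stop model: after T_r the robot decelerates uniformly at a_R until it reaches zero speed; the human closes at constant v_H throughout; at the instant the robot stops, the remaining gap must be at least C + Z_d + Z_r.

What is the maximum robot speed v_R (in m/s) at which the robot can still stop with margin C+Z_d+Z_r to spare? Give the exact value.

collect terms ⇒ (5/12)·v_R² + (7/4)·v_R + (-31/6) = 0
  disc = (7/4)² − 4·(5/12)·(-31/6) = 1681/144 ; √disc = 41/12
  v_R = (−(7/4) + 41/12) / (2·(5/12)) = 2 m/s
check:
T_s = v_R/a_R = 2/(6/5) = 1.6667 s
robot in T_r: 2.0000·0.2500 = 0.5000 m
braking distance = 2.0000²/(2·1.2000) = 1.6667 m
human over T_r+T_s: 1.8000·(0.2500+1.6667) = 3.4500 m
margins: 0.2000+0.0800+0.0150 = 0.2950 m
sum ≈ 0.5000+1.6667+3.4500+0.2950 ≈ 5.9117 m = S ✓

v_R_max = 2 m/s = 2.0000 m/s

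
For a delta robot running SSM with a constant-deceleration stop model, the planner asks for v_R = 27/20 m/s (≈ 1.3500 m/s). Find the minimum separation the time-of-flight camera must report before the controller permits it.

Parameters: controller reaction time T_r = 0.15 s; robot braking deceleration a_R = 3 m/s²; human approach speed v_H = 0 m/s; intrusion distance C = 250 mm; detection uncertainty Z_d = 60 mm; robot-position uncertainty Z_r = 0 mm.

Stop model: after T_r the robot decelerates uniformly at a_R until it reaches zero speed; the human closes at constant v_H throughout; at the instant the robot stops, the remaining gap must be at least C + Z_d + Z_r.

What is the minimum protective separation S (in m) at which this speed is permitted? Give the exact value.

T_s = v_R/a_R = (27/20)/3 = 0.4500 s
robot covers v_R·T_r = 1.3500·0.1500 = 0.2025 m before braking
robot covers 1.3500·0.4500 − ½·3.0000·0.4500² = 0.3038 m while stopping
human over T_r+T_s: 0.0000·(0.1500+0.4500) = 0.0000 m
residual clearance needed = 0.2500+0.0600+0.0000 = 0.3100 m
S_min ≈ 0.2025+0.3038+0.0000+0.3100  ⇒  S_min = 653/800 m

S_min = 653/800 m = 0.8163 m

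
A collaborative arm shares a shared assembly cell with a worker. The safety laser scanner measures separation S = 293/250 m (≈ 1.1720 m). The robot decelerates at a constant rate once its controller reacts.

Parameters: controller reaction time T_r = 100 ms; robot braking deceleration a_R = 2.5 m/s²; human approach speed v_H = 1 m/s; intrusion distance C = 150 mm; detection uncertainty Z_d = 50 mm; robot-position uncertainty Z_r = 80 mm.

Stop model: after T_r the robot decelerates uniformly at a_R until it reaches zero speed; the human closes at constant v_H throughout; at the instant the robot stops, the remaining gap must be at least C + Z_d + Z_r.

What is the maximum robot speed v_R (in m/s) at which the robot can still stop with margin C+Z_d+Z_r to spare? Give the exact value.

at the boundary: (1/5)·v² + (1/2)·v + (-99/125) = 0
  disc = (1/2)² − 4·(1/5)·(-99/125) = 2209/2500 ; √disc = 47/50
  v_R = (−(1/2) + 47/50) / (2·(1/5)) = 11/10 m/s
check:
T_s = v_R/a_R = (11/10)/(5/2) = 0.4400 s
robot covers v_R·T_r = 1.1000·0.1000 = 0.1100 m before braking
robot under decel: 1.1000²/(2·2.5000) = 0.2420 m
human closes 1.0000·0.5400 = 0.5400 m
margins: 0.1500+0.0500+0.0800 = 0.2800 m
sum ≈ 0.1100+0.2420+0.5400+0.2800 ≈ 1.1720 m = S ✓

v_R_max = 11/10 m/s = 1.1000 m/s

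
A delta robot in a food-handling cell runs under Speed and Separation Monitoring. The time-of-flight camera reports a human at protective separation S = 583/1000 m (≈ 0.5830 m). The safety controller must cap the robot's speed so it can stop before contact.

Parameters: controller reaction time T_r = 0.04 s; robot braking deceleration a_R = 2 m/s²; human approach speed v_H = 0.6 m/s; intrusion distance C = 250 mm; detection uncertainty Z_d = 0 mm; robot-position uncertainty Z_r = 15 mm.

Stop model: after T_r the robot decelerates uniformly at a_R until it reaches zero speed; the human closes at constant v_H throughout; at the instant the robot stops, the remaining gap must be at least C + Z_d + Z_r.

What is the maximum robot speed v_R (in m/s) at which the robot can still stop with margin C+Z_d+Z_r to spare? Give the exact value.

v_R_max = 3/5 m/s = 0.6000 m/s

at the boundary: (1/4)·v² + (17/50)·v + (-147/500) = 0
  disc = (17/50)² − 4·(1/4)·(-147/500) = 256/625 ; √disc = 16/25
  v_R = (−(17/50) + 16/25) / (2·(1/4)) = 3/5 m/s
check:
braking lasts T_s = (3/5)/2 = 0.3000 s
robot in T_r: 0.6000·0.0400 = 0.0240 m
robot covers 0.6000·0.3000 − ½·2.0000·0.3000² = 0.0900 m while stopping
human closes 0.6000·0.3400 = 0.2040 m
C+Z_d+Z_r = 0.2500+0.0000+0.0150 = 0.2650 m
sum ≈ 0.0240+0.0900+0.2040+0.2650 ≈ 0.5830 m = S ✓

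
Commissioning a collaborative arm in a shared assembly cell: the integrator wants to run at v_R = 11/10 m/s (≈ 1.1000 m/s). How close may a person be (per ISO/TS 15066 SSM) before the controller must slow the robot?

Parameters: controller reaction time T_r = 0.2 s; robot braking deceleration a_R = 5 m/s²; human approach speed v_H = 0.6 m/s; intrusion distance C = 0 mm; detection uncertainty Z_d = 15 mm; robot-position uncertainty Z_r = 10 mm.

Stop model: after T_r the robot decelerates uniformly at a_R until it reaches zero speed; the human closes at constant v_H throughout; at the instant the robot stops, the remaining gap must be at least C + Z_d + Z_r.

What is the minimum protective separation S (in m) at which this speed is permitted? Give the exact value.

stop time T_s = (11/10)/5 = 0.2200 s
robot in T_r: 1.1000·0.2000 = 0.2200 m
robot covers 1.1000·0.2200 − ½·5.0000·0.2200² = 0.1210 m while stopping
human over T_r+T_s: 0.6000·(0.2000+0.2200) = 0.2520 m
C+Z_d+Z_r = 0.0000+0.0150+0.0100 = 0.0250 m
S_min ≈ 0.2200+0.1210+0.2520+0.0250  ⇒  S_min = 309/500 m

S_min = 309/500 m = 0.6180 m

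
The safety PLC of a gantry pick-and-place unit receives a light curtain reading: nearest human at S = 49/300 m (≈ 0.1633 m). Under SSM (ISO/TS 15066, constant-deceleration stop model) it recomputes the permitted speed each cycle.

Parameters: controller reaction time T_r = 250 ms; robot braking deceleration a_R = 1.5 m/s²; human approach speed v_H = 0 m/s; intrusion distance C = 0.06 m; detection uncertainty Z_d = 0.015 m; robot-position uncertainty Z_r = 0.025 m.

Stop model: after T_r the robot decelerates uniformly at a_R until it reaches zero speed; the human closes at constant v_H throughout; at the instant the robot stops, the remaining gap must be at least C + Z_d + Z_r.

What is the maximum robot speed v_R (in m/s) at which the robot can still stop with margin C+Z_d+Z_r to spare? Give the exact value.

collect terms ⇒ (1/3)·v_R² + (1/4)·v_R + (-19/300) = 0
  disc = (1/4)² − 4·(1/3)·(-19/300) = 529/3600 ; √disc = 23/60
  v_R = (−(1/4) + 23/60) / (2·(1/3)) = 1/5 m/s
check:
stop time T_s = (1/5)/(3/2) = 0.1333 s
robot covers v_R·T_r = 0.2000·0.2500 = 0.0500 m before braking
robot covers 0.2000·0.1333 − ½·1.5000·0.1333² = 0.0133 m while stopping
human over T_r+T_s: 0.0000·(0.2500+0.1333) = 0.0000 m
C+Z_d+Z_r = 0.0600+0.0150+0.0250 = 0.1000 m
sum ≈ 0.0500+0.0133+0.0000+0.1000 ≈ 0.1633 m = S ✓

v_R_max = 1/5 m/s = 0.2000 m/s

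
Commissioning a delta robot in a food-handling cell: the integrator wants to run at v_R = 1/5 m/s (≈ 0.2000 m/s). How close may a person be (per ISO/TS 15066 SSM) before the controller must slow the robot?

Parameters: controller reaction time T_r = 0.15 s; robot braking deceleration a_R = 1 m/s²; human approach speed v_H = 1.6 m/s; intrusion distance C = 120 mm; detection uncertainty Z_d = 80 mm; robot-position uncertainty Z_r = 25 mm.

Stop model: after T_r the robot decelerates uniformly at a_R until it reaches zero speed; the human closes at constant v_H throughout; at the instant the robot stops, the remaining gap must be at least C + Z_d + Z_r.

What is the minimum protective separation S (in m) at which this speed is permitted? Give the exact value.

braking lasts T_s = (1/5)/1 = 0.2000 s
robot in T_r: 0.2000·0.1500 = 0.0300 m
braking distance = 0.2000²/(2·1.0000) = 0.0200 m
person approaches 1.6000·(0.1500+0.2000) = 0.5600 m
margins: 0.1200+0.0800+0.0250 = 0.2250 m
S_min ≈ 0.0300+0.0200+0.5600+0.2250  ⇒  S_min = 167/200 m

S_min = 167/200 m = 0.8350 m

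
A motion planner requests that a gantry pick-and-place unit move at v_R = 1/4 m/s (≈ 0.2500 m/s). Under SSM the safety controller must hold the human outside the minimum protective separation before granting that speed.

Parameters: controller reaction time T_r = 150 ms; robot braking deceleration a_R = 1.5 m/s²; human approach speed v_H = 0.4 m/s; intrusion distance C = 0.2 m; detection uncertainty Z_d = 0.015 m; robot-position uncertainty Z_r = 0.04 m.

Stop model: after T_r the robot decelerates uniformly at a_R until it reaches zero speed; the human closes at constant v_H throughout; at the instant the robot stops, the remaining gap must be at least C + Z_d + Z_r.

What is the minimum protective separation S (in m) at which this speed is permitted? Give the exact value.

braking lasts T_s = (1/4)/(3/2) = 0.1667 s
reaction-phase robot travel = 0.2500·0.1500 = 0.0375 m
robot covers 0.2500·0.1667 − ½·1.5000·0.1667² = 0.0208 m while stopping
human closes 0.4000·0.3167 = 0.1267 m
C+Z_d+Z_r = 0.2000+0.0150+0.0400 = 0.2550 m
S_min ≈ 0.0375+0.0208+0.1267+0.2550  ⇒  S_min = 11/25 m

S_min = 11/25 m = 0.4400 m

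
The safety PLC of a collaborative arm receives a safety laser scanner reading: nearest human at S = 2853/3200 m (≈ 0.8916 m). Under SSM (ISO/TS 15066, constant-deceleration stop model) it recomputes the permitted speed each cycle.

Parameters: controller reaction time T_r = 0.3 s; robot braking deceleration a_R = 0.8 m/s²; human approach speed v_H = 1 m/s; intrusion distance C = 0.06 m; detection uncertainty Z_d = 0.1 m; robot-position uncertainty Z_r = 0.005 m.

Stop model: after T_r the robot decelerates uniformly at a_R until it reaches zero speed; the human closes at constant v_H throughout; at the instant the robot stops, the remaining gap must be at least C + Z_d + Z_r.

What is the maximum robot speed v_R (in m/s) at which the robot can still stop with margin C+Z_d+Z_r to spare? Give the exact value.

at the boundary: (5/8)·v² + (31/20)·v + (-273/640) = 0
  disc = (31/20)² − 4·(5/8)·(-273/640) = 22201/6400 ; √disc = 149/80
  v_R = (−(31/20) + 149/80) / (2·(5/8)) = 1/4 m/s
check:
stop time T_s = (1/4)/(4/5) = 0.3125 s
reaction-phase robot travel = 0.2500·0.3000 = 0.0750 m
robot covers 0.2500·0.3125 − ½·0.8000·0.3125² = 0.0391 m while stopping
human closes 1.0000·0.6125 = 0.6125 m
C+Z_d+Z_r = 0.0600+0.1000+0.0050 = 0.1650 m
sum ≈ 0.0750+0.0391+0.6125+0.1650 ≈ 0.8916 m = S ✓

v_R_max = 1/4 m/s = 0.2500 m/s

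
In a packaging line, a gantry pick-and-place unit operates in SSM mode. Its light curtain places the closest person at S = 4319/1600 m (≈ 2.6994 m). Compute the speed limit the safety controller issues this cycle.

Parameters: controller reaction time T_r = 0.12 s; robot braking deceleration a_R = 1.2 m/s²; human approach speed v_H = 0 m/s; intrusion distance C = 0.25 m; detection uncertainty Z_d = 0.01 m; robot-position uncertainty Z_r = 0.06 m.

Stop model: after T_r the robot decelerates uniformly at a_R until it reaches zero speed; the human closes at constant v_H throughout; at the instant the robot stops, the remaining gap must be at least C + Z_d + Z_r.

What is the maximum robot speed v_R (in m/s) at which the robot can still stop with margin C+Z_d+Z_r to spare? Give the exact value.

v_R_max = 9/4 m/s = 2.2500 m/s

quadratic (5/12)·v² + (3/25)·v + (-3807/1600) = 0
  disc = (3/25)² − 4·(5/12)·(-3807/1600) = 159201/40000 ; √disc = 399/200
  v_R = (−(3/25) + 399/200) / (2·(5/12)) = 9/4 m/s
check:
T_s = v_R/a_R = (9/4)/(6/5) = 1.8750 s
robot in T_r: 2.2500·0.1200 = 0.2700 m
robot covers 2.2500·1.8750 − ½·1.2000·1.8750² = 2.1094 m while stopping
human closes 0.0000·1.9950 = 0.0000 m
margins: 0.2500+0.0100+0.0600 = 0.3200 m
sum ≈ 0.2700+2.1094+0.0000+0.3200 ≈ 2.6994 m = S ✓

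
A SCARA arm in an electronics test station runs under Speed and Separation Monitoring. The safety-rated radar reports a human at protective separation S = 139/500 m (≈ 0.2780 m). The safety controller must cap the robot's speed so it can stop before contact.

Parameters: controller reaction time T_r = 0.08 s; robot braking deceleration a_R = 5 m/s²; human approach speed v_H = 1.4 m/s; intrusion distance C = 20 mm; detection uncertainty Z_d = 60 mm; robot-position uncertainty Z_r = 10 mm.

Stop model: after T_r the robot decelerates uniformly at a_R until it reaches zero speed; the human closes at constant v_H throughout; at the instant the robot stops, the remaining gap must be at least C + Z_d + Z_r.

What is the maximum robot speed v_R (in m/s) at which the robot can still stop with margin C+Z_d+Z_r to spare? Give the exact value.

at the boundary: (1/10)·v² + (9/25)·v + (-19/250) = 0
  disc = (9/25)² − 4·(1/10)·(-19/250) = 4/25 ; √disc = 2/5
  v_R = (−(9/25) + 2/5) / (2·(1/10)) = 1/5 m/s
check:
braking lasts T_s = (1/5)/5 = 0.0400 s
robot covers v_R·T_r = 0.2000·0.0800 = 0.0160 m before braking
robot under decel: 0.2000²/(2·5.0000) = 0.0040 m
person approaches 1.4000·(0.0800+0.0400) = 0.1680 m
residual clearance needed = 0.0200+0.0600+0.0100 = 0.0900 m
sum ≈ 0.0160+0.0040+0.1680+0.0900 ≈ 0.2780 m = S ✓

v_R_max = 1/5 m/s = 0.2000 m/s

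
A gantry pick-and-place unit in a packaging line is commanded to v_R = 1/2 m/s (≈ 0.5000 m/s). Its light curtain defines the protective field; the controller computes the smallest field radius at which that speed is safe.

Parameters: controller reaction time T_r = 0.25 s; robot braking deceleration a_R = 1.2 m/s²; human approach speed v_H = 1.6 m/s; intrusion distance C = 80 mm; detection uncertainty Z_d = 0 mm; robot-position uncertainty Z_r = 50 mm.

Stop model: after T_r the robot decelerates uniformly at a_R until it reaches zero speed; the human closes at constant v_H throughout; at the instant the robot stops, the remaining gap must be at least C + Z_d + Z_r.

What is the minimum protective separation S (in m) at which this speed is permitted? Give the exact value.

T_s = v_R/a_R = (1/2)/(6/5) = 0.4167 s
robot in T_r: 0.5000·0.2500 = 0.1250 m
braking distance = 0.5000²/(2·1.2000) = 0.1042 m
person approaches 1.6000·(0.2500+0.4167) = 1.0667 m
margins: 0.0800+0.0000+0.0500 = 0.1300 m
S_min ≈ 0.1250+0.1042+1.0667+0.1300  ⇒  S_min = 1711/1200 m

S_min = 1711/1200 m = 1.4258 m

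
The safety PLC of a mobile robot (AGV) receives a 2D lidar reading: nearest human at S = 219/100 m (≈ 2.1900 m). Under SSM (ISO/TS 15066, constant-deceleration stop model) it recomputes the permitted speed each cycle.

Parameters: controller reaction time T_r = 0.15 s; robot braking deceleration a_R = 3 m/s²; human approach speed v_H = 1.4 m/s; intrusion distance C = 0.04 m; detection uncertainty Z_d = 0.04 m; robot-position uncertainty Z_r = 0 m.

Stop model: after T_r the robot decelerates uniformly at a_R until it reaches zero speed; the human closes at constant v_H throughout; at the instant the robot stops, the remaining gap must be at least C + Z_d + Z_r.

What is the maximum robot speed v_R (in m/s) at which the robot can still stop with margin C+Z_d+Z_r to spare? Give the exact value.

v_R_max = 2 m/s = 2.0000 m/s

quadratic (1/6)·v² + (37/60)·v + (-19/10) = 0
  disc = (37/60)² − 4·(1/6)·(-19/10) = 5929/3600 ; √disc = 77/60
  v_R = (−(37/60) + 77/60) / (2·(1/6)) = 2 m/s
check:
braking lasts T_s = 2/3 = 0.6667 s
robot in T_r: 2.0000·0.1500 = 0.3000 m
robot covers 2.0000·0.6667 − ½·3.0000·0.6667² = 0.6667 m while stopping
human over T_r+T_s: 1.4000·(0.1500+0.6667) = 1.1433 m
C+Z_d+Z_r = 0.0400+0.0400+0.0000 = 0.0800 m
sum ≈ 0.3000+0.6667+1.1433+0.0800 ≈ 2.1900 m = S ✓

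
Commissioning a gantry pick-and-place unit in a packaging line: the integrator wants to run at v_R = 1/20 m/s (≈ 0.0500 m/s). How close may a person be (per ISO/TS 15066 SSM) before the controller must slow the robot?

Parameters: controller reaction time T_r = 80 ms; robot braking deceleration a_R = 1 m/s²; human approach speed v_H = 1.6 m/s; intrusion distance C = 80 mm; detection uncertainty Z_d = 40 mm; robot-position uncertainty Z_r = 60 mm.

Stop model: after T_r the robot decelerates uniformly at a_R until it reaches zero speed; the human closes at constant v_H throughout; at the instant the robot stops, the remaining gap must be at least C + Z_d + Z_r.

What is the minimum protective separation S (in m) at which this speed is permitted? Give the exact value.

stop time T_s = (1/20)/1 = 0.0500 s
robot in T_r: 0.0500·0.0800 = 0.0040 m
robot under decel: 0.0500²/(2·1.0000) = 0.0013 m
human closes 1.6000·0.1300 = 0.2080 m
margins: 0.0800+0.0400+0.0600 = 0.1800 m
S_min ≈ 0.0040+0.0013+0.2080+0.1800  ⇒  S_min = 1573/4000 m

S_min = 1573/4000 m = 0.3932 m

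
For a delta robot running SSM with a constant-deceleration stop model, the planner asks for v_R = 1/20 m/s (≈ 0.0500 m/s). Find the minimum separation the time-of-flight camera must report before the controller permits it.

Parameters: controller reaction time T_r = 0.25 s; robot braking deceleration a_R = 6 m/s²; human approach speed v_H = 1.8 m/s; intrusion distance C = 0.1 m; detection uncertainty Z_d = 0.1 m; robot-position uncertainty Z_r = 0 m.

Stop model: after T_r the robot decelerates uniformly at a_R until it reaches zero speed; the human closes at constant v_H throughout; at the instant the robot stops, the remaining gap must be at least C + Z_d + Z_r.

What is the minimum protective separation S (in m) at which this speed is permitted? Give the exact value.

S_min = 3253/4800 m = 0.6777 m

braking lasts T_s = (1/20)/6 = 0.0083 s
robot in T_r: 0.0500·0.2500 = 0.0125 m
braking distance = 0.0500²/(2·6.0000) = 0.0002 m
person approaches 1.8000·(0.2500+0.0083) = 0.4650 m
residual clearance needed = 0.1000+0.1000+0.0000 = 0.2000 m
S_min ≈ 0.0125+0.0002+0.4650+0.2000  ⇒  S_min = 3253/4800 m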